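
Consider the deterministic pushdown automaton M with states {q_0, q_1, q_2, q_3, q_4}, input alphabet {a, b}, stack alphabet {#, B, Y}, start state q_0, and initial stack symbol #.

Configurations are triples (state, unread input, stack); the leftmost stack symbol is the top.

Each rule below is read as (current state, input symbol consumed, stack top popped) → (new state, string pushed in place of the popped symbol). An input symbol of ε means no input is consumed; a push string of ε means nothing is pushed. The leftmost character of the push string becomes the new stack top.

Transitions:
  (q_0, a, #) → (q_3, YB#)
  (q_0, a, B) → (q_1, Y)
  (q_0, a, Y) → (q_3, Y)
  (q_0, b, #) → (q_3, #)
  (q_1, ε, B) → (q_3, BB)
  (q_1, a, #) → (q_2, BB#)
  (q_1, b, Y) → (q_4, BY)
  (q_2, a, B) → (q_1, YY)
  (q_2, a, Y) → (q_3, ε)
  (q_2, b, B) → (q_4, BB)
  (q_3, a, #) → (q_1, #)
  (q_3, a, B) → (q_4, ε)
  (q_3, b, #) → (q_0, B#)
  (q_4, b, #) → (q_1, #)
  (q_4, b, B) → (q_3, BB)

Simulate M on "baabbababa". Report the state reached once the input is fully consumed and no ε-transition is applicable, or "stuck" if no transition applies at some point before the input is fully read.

(q_0, baabbababa, #)
  read b, top #: go to q_3, push # → (q_3, aabbababa, #)
  read a, top #: go to q_1, push # → (q_1, abbababa, #)
  read a, top #: go to q_2, push BB# → (q_2, bbababa, BB#)
  read b, top B: go to q_4, push BB → (q_4, bababa, BBB#)
  read b, top B: go to q_3, push BB → (q_3, ababa, BBBB#)
  read a, top B: go to q_4, push ε → (q_4, baba, BBB#)
  read b, top B: go to q_3, push BB → (q_3, aba, BBBB#)
  read a, top B: go to q_4, push ε → (q_4, ba, BBB#)
  read b, top B: go to q_3, push BB → (q_3, a, BBBB#)
  read a, top B: go to q_4, push ε → (q_4, ε, BBB#)
All input consumed; M is in state q_4.

q_4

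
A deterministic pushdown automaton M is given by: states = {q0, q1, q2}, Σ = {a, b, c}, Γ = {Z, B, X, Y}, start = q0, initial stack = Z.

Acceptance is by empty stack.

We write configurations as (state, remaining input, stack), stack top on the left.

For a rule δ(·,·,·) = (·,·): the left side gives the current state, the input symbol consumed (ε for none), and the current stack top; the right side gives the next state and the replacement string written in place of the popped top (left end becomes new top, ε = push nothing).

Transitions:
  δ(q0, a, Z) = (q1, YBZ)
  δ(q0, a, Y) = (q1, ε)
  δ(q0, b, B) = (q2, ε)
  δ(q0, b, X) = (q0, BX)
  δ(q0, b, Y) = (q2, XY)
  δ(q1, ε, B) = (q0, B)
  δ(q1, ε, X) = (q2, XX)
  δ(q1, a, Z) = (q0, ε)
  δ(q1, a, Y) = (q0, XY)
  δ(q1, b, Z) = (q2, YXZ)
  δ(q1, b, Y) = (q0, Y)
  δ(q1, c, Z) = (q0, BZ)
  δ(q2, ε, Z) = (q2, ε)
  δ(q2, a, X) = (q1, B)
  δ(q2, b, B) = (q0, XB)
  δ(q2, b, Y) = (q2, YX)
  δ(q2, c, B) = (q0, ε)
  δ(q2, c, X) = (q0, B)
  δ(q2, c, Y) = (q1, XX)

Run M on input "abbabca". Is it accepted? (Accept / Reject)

Reject

(q0, abbabca, Z) ⊢ (q1, bbabca, YBZ) ⊢ (q0, babca, YBZ) ⊢ (q2, abca, XYBZ) ⊢ (q1, bca, BYBZ) ⊢ (q0, bca, BYBZ) ⊢ (q2, ca, YBZ) ⊢ (q1, a, XXBZ) ⊢ (q2, a, XXXBZ) ⊢ (q1, ε, BXXBZ) ⊢ (q0, ε, BXXBZ)
All input consumed; stack is BXXBZ, not empty, and no further ε-move applies.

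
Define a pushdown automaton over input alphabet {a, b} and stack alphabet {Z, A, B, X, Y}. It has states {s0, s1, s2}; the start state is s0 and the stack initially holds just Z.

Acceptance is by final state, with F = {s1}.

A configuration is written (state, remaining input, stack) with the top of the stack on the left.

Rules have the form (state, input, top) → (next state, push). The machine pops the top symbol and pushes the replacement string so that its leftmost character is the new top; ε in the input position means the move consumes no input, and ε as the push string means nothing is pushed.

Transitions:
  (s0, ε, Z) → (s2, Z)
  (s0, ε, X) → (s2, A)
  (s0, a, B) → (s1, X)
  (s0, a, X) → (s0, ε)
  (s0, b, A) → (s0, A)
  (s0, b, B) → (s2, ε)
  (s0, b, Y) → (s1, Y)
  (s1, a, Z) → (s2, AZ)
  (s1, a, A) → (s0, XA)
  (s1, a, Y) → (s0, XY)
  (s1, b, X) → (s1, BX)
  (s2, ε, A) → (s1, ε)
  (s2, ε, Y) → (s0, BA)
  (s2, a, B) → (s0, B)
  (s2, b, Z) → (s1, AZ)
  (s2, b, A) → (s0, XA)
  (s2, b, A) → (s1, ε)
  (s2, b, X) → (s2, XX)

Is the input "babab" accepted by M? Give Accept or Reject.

Accept

One accepting computation: (s0, babab, Z) ⊢ (s2, babab, Z) ⊢ (s1, abab, AZ) ⊢ (s0, bab, XAZ) ⊢ (s2, bab, AAZ) ⊢ (s1, ab, AZ) ⊢ (s0, b, XAZ) ⊢ (s2, b, AAZ) ⊢ (s1, ε, AZ)
All input consumed and state s1 ∈ F.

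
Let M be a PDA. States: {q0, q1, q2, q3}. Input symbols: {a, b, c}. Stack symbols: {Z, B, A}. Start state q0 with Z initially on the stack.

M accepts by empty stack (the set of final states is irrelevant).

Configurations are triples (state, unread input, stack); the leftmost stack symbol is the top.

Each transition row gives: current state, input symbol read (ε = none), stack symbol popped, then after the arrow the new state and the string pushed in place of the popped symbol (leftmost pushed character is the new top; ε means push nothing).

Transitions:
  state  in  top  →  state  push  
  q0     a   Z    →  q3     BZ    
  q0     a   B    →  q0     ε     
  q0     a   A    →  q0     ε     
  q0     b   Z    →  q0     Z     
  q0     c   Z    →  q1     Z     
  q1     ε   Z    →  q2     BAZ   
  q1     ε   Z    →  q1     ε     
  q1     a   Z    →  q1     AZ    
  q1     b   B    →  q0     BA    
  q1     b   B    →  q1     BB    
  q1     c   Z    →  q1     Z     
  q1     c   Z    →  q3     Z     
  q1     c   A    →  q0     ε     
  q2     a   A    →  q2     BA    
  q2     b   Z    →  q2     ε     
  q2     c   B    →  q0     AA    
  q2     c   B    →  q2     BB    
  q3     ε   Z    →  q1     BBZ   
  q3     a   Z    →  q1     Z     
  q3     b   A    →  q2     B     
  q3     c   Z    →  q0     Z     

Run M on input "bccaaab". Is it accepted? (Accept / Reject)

No computation consumes all input and empties the stack.

Reject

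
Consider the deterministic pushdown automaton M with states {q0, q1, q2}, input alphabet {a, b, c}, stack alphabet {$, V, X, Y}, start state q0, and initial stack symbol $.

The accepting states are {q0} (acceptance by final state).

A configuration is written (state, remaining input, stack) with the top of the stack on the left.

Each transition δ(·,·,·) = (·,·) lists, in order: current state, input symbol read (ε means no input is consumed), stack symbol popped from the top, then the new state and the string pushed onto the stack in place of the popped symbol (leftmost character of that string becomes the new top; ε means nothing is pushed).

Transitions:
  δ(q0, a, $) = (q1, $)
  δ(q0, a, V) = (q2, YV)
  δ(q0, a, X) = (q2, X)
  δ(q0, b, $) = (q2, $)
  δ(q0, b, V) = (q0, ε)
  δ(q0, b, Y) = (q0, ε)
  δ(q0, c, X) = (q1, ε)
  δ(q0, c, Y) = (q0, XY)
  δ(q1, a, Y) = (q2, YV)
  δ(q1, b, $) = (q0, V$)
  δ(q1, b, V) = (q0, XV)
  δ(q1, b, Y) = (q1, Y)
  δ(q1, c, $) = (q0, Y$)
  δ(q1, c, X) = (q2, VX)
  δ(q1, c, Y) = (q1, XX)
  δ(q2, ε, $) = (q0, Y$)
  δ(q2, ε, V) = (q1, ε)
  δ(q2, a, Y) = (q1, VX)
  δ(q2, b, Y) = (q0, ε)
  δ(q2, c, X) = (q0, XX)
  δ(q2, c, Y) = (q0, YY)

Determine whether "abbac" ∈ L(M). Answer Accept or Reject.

(q0, abbac, $)
  read a, top $: go to q1, push $ → (q1, bbac, $)
  read b, top $: go to q0, push V$ → (q0, bac, V$)
  read b, top V: go to q0, push ε → (q0, ac, $)
  read a, top $: go to q1, push $ → (q1, c, $)
  read c, top $: go to q0, push Y$ → (q0, ε, Y$)
All input consumed; state q0 ∈ F.

Accept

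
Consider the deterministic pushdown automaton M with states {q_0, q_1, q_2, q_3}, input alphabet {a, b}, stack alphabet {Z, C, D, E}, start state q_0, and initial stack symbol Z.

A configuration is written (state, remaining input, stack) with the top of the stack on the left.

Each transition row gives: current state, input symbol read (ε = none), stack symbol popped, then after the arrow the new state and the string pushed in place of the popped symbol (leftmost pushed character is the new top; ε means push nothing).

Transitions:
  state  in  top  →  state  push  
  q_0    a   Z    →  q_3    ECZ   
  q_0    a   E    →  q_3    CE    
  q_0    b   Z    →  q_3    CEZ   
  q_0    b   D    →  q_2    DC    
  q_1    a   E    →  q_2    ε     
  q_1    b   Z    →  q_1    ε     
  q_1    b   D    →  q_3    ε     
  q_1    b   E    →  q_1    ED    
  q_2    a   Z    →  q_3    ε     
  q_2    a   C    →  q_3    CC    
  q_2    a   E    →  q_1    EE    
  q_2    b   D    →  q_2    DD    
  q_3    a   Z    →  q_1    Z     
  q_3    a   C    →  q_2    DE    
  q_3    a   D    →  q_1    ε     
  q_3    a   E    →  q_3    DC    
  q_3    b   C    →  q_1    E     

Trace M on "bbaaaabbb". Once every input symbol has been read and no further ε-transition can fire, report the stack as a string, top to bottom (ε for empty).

EDDDEZ

(q_0, bbaaaabbb, Z) ⊢ (q_3, baaaabbb, CEZ) ⊢ (q_1, aaaabbb, EEZ) ⊢ (q_2, aaabbb, EZ) ⊢ (q_1, aabbb, EEZ) ⊢ (q_2, abbb, EZ) ⊢ (q_1, bbb, EEZ) ⊢ (q_1, bb, EDEZ) ⊢ (q_1, b, EDDEZ) ⊢ (q_1, ε, EDDDEZ)
All input consumed in state q_1 with stack EDDDEZ.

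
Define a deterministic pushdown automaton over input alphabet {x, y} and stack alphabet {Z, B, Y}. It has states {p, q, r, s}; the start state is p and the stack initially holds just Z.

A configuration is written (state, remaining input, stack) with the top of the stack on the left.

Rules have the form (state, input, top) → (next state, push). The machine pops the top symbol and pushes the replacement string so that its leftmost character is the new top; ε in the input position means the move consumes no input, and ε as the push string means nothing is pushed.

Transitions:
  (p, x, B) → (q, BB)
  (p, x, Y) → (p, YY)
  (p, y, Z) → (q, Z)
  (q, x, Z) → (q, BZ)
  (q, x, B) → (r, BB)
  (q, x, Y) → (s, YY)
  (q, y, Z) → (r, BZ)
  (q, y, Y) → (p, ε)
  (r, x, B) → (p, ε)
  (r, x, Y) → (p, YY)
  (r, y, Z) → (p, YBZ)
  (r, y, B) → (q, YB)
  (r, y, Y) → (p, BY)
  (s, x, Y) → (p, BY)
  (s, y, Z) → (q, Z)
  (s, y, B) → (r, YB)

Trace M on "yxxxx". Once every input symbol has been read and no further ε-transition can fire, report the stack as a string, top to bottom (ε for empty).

(p, yxxxx, Z)
  read y, top Z: go to q, push Z → (q, xxxx, Z)
  read x, top Z: go to q, push BZ → (q, xxx, BZ)
  read x, top B: go to r, push BB → (r, xx, BBZ)
  read x, top B: go to p, push ε → (p, x, BZ)
  read x, top B: go to q, push BB → (q, ε, BBZ)
All input consumed in state q with stack BBZ.

BBZ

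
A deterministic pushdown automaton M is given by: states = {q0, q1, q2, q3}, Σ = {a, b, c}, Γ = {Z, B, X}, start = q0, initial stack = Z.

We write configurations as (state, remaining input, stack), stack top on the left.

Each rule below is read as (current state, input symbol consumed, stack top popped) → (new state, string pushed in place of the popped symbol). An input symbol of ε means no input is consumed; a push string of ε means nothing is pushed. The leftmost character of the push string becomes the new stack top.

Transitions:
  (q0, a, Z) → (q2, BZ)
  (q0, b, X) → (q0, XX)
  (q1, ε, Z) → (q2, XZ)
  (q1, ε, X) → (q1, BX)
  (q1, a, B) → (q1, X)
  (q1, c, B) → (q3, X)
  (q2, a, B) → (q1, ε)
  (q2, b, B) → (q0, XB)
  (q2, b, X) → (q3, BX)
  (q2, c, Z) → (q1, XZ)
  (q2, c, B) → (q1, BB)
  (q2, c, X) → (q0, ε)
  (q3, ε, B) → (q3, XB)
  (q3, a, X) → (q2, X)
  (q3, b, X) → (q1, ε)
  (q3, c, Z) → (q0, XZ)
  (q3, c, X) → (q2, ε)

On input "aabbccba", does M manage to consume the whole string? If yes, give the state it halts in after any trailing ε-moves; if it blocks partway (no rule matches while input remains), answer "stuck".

(q0, aabbccba, Z)
  read a, top Z: go to q2, push BZ → (q2, abbccba, BZ)
  read a, top B: go to q1, push ε → (q1, bbccba, Z)
  ε-move, top Z: go to q2, push XZ → (q2, bbccba, XZ)
  read b, top X: go to q3, push BX → (q3, bccba, BXZ)
  ε-move, top B: go to q3, push XB → (q3, bccba, XBXZ)
  read b, top X: go to q1, push ε → (q1, ccba, BXZ)
  read c, top B: go to q3, push X → (q3, cba, XXZ)
  read c, top X: go to q2, push ε → (q2, ba, XZ)
  read b, top X: go to q3, push BX → (q3, a, BXZ)
  ε-move, top B: go to q3, push XB → (q3, a, XBXZ)
  read a, top X: go to q2, push X → (q2, ε, XBXZ)
All input consumed; M is in state q2.

q2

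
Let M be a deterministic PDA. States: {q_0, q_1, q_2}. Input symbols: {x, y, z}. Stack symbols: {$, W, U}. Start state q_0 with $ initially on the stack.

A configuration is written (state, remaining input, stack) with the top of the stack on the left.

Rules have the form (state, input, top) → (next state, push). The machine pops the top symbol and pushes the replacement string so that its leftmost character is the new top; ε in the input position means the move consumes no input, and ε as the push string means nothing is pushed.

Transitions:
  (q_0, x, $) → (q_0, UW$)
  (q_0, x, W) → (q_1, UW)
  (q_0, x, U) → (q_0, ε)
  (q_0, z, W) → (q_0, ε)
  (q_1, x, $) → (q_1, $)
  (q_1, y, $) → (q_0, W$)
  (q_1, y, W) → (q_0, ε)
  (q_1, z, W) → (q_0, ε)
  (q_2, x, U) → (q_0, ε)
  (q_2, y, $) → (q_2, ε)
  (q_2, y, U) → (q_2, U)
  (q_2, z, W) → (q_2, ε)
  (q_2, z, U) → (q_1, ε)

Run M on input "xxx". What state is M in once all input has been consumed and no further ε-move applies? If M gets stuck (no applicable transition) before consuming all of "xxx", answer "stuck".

q_1

(q_0, xxx, $) ⊢ (q_0, xx, UW$) ⊢ (q_0, x, W$) ⊢ (q_1, ε, UW$)
All input consumed; M is in state q_1.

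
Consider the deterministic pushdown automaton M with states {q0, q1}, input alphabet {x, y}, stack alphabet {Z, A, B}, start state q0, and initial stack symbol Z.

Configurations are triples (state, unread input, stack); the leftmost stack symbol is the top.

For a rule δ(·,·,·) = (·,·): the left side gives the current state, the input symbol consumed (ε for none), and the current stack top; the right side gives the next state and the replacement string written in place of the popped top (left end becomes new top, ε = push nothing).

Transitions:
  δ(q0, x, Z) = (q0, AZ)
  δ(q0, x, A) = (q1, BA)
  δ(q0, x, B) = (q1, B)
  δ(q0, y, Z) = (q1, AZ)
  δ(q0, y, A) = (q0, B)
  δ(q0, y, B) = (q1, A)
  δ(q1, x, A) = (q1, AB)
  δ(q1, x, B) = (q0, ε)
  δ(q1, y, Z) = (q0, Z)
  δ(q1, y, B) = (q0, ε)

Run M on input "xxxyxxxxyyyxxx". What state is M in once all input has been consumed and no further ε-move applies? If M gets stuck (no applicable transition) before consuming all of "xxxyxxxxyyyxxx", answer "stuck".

q1

(q0, xxxyxxxxyyyxxx, Z)
  read x, top Z: go to q0, push AZ → (q0, xxyxxxxyyyxxx, AZ)
  read x, top A: go to q1, push BA → (q1, xyxxxxyyyxxx, BAZ)
  read x, top B: go to q0, push ε → (q0, yxxxxyyyxxx, AZ)
  read y, top A: go to q0, push B → (q0, xxxxyyyxxx, BZ)
  read x, top B: go to q1, push B → (q1, xxxyyyxxx, BZ)
  read x, top B: go to q0, push ε → (q0, xxyyyxxx, Z)
  read x, top Z: go to q0, push AZ → (q0, xyyyxxx, AZ)
  read x, top A: go to q1, push BA → (q1, yyyxxx, BAZ)
  read y, top B: go to q0, push ε → (q0, yyxxx, AZ)
  read y, top A: go to q0, push B → (q0, yxxx, BZ)
  read y, top B: go to q1, push A → (q1, xxx, AZ)
  read x, top A: go to q1, push AB → (q1, xx, ABZ)
  read x, top A: go to q1, push AB → (q1, x, ABBZ)
  read x, top A: go to q1, push AB → (q1, ε, ABBBZ)
All input consumed; M is in state q1.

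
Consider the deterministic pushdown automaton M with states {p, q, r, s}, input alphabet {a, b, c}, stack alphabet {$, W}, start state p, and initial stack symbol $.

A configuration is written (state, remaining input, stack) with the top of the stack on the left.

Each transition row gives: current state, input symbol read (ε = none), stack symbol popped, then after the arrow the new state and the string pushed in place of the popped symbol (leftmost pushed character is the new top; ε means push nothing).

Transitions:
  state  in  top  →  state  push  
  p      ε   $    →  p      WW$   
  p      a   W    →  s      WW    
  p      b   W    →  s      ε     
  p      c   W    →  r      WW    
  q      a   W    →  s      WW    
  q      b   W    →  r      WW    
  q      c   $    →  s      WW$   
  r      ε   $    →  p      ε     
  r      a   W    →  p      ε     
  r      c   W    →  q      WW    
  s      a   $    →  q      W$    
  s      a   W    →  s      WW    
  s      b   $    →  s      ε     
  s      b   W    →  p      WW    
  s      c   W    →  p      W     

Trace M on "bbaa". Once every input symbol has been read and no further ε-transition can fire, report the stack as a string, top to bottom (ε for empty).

WWWW$

(p, bbaa, $) ⊢ (p, bbaa, WW$) ⊢ (s, baa, W$) ⊢ (p, aa, WW$) ⊢ (s, a, WWW$) ⊢ (s, ε, WWWW$)
All input consumed in state s with stack WWWW$.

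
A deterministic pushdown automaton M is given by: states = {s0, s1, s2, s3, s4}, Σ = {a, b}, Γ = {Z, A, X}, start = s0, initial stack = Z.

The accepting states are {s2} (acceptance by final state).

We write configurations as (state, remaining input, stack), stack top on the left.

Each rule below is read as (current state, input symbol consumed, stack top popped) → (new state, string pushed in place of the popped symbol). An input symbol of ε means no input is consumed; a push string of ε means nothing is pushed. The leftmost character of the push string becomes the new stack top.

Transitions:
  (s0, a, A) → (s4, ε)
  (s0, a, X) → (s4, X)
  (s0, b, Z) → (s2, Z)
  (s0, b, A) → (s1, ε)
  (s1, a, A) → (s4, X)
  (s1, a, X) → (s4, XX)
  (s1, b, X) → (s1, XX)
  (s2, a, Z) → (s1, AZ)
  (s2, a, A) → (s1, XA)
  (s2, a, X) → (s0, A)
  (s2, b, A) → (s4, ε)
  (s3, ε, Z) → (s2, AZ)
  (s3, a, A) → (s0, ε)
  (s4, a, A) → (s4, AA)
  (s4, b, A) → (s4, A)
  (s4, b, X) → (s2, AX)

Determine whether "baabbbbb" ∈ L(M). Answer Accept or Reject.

Accept

(s0, baabbbbb, Z) ⊢ (s2, aabbbbb, Z) ⊢ (s1, abbbbb, AZ) ⊢ (s4, bbbbb, XZ) ⊢ (s2, bbbb, AXZ) ⊢ (s4, bbb, XZ) ⊢ (s2, bb, AXZ) ⊢ (s4, b, XZ) ⊢ (s2, ε, AXZ)
All input consumed; state s2 ∈ F.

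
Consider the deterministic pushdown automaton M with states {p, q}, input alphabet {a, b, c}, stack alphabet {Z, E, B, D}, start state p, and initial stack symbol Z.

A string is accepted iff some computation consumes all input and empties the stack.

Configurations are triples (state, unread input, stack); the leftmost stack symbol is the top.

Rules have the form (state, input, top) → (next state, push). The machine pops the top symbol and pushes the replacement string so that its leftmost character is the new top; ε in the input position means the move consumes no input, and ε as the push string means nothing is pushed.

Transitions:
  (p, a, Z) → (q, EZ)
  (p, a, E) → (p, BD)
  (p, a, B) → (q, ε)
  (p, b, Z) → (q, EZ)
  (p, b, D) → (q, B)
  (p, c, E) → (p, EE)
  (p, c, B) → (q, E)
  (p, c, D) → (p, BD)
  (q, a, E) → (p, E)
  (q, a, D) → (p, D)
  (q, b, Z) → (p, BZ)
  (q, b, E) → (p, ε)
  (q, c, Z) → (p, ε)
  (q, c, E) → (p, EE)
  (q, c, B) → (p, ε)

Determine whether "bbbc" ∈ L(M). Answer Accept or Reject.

Reject

(p, bbbc, Z)
  read b, top Z: go to q, push EZ → (q, bbc, EZ)
  read b, top E: go to p, push ε → (p, bc, Z)
  read b, top Z: go to q, push EZ → (q, c, EZ)
  read c, top E: go to p, push EE → (p, ε, EEZ)
All input consumed; stack is EEZ, not empty, and no further ε-move applies.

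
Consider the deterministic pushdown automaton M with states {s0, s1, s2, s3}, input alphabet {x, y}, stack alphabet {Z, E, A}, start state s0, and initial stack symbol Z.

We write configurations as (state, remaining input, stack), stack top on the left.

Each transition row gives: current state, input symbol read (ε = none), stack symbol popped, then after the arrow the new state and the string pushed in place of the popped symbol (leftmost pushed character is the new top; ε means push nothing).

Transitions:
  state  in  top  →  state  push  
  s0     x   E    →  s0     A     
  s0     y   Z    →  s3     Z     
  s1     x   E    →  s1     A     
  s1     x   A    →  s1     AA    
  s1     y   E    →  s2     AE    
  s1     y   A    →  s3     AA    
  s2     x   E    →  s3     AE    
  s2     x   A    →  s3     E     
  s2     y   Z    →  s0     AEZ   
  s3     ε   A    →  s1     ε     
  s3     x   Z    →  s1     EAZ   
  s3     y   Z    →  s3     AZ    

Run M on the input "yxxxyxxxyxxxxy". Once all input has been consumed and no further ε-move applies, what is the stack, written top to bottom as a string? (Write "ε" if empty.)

AAAAAAAAAAZ

(s0, yxxxyxxxyxxxxy, Z)
  read y, top Z: go to s3, push Z → (s3, xxxyxxxyxxxxy, Z)
  read x, top Z: go to s1, push EAZ → (s1, xxyxxxyxxxxy, EAZ)
  read x, top E: go to s1, push A → (s1, xyxxxyxxxxy, AAZ)
  read x, top A: go to s1, push AA → (s1, yxxxyxxxxy, AAAZ)
  read y, top A: go to s3, push AA → (s3, xxxyxxxxy, AAAAZ)
  ε-move, top A: go to s1, push ε → (s1, xxxyxxxxy, AAAZ)
  read x, top A: go to s1, push AA → (s1, xxyxxxxy, AAAAZ)
  read x, top A: go to s1, push AA → (s1, xyxxxxy, AAAAAZ)
  read x, top A: go to s1, push AA → (s1, yxxxxy, AAAAAAZ)
  read y, top A: go to s3, push AA → (s3, xxxxy, AAAAAAAZ)
  ε-move, top A: go to s1, push ε → (s1, xxxxy, AAAAAAZ)
  read x, top A: go to s1, push AA → (s1, xxxy, AAAAAAAZ)
  read x, top A: go to s1, push AA → (s1, xxy, AAAAAAAAZ)
  read x, top A: go to s1, push AA → (s1, xy, AAAAAAAAAZ)
  read x, top A: go to s1, push AA → (s1, y, AAAAAAAAAAZ)
  read y, top A: go to s3, push AA → (s3, ε, AAAAAAAAAAAZ)
  ε-move, top A: go to s1, push ε → (s1, ε, AAAAAAAAAAZ)
All input consumed in state s1 with stack AAAAAAAAAAZ.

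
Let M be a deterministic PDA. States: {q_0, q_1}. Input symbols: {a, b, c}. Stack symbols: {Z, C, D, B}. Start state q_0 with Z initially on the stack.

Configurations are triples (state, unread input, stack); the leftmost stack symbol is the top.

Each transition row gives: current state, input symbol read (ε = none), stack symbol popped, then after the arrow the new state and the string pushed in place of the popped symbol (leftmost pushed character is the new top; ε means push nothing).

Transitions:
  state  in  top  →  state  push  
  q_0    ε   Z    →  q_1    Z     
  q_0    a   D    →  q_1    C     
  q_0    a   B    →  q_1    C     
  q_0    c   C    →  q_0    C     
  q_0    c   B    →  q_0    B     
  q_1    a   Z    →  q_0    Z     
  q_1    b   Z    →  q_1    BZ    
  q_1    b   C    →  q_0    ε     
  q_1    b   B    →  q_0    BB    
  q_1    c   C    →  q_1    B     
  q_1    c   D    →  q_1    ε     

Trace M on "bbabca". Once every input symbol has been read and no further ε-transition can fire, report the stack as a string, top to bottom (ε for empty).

(q_0, bbabca, Z)
  ε-move, top Z: go to q_1, push Z → (q_1, bbabca, Z)
  read b, top Z: go to q_1, push BZ → (q_1, babca, BZ)
  read b, top B: go to q_0, push BB → (q_0, abca, BBZ)
  read a, top B: go to q_1, push C → (q_1, bca, CBZ)
  read b, top C: go to q_0, push ε → (q_0, ca, BZ)
  read c, top B: go to q_0, push B → (q_0, a, BZ)
  read a, top B: go to q_1, push C → (q_1, ε, CZ)
All input consumed in state q_1 with stack CZ.

CZ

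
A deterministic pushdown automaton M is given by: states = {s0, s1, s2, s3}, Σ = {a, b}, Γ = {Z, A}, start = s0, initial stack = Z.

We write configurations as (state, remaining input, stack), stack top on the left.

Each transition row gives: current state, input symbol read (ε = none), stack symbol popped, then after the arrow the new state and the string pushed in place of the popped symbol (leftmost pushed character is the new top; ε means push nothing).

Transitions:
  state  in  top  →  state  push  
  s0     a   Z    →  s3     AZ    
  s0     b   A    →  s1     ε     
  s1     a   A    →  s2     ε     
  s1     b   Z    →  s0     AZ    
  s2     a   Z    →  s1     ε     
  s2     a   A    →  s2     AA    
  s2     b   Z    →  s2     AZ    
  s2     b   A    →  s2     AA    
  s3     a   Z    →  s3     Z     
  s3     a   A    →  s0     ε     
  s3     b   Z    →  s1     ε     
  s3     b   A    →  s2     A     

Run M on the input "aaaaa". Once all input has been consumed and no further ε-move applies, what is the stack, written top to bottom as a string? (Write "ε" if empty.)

AZ

(s0, aaaaa, Z)
  read a, top Z: go to s3, push AZ → (s3, aaaa, AZ)
  read a, top A: go to s0, push ε → (s0, aaa, Z)
  read a, top Z: go to s3, push AZ → (s3, aa, AZ)
  read a, top A: go to s0, push ε → (s0, a, Z)
  read a, top Z: go to s3, push AZ → (s3, ε, AZ)
All input consumed in state s3 with stack AZ.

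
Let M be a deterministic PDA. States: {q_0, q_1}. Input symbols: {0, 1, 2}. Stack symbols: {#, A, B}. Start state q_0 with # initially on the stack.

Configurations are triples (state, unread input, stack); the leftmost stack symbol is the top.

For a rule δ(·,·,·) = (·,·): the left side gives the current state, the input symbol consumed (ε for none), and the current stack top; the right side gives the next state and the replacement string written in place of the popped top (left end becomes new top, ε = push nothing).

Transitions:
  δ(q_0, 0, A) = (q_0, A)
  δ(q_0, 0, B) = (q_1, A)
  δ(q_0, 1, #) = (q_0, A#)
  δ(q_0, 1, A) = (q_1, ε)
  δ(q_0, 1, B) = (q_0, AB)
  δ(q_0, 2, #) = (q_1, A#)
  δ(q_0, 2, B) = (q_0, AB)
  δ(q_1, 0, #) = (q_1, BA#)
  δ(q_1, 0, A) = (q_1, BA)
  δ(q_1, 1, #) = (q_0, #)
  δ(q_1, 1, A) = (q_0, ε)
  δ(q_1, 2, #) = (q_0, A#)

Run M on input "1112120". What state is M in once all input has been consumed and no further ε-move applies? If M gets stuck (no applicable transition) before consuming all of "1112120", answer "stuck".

(q_0, 1112120, #) ⊢ (q_0, 112120, A#) ⊢ (q_1, 12120, #) ⊢ (q_0, 2120, #) ⊢ (q_1, 120, A#) ⊢ (q_0, 20, #) ⊢ (q_1, 0, A#) ⊢ (q_1, ε, BA#)
All input consumed; M is in state q_1.

q_1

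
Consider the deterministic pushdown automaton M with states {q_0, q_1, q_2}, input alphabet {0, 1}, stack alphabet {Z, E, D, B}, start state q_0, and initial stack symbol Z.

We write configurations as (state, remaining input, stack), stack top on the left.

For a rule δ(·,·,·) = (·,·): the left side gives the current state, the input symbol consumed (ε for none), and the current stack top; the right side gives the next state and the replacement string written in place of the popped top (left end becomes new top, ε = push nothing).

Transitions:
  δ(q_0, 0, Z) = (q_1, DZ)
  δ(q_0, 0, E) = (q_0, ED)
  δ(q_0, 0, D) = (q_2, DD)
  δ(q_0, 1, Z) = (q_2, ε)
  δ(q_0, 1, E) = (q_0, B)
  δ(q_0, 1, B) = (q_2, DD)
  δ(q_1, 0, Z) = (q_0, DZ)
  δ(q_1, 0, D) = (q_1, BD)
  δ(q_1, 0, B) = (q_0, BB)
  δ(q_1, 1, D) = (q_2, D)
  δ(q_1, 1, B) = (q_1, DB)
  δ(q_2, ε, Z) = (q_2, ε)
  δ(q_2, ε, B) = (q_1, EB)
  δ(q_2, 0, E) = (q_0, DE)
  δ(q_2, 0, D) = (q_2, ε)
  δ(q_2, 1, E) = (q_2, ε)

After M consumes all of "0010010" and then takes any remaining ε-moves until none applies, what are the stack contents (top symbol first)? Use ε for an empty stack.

DBDBDZ

(q_0, 0010010, Z) ⊢ (q_1, 010010, DZ) ⊢ (q_1, 10010, BDZ) ⊢ (q_1, 0010, DBDZ) ⊢ (q_1, 010, BDBDZ) ⊢ (q_0, 10, BBDBDZ) ⊢ (q_2, 0, DDBDBDZ) ⊢ (q_2, ε, DBDBDZ)
All input consumed in state q_2 with stack DBDBDZ.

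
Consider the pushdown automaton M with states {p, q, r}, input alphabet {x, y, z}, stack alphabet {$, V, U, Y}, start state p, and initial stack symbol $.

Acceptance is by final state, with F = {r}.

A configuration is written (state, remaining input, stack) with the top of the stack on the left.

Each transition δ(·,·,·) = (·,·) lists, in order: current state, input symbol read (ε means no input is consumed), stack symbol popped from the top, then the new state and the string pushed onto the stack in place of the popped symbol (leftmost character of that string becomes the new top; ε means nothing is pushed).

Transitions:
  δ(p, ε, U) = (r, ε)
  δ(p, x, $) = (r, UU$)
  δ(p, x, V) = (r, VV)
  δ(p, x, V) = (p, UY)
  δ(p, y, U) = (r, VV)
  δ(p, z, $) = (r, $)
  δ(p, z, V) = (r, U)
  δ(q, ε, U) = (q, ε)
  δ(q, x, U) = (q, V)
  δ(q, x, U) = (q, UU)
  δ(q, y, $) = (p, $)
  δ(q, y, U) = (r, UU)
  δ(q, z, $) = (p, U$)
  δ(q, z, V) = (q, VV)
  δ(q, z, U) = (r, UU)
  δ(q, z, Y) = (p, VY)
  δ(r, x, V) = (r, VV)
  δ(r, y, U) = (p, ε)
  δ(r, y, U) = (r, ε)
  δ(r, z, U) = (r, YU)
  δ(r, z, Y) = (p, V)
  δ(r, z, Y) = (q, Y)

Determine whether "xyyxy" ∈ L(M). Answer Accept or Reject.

Accept

One accepting computation: (p, xyyxy, $) ⊢ (r, yyxy, UU$) ⊢ (r, yxy, U$) ⊢ (p, xy, $) ⊢ (r, y, UU$) ⊢ (r, ε, U$)
All input consumed and state r ∈ F.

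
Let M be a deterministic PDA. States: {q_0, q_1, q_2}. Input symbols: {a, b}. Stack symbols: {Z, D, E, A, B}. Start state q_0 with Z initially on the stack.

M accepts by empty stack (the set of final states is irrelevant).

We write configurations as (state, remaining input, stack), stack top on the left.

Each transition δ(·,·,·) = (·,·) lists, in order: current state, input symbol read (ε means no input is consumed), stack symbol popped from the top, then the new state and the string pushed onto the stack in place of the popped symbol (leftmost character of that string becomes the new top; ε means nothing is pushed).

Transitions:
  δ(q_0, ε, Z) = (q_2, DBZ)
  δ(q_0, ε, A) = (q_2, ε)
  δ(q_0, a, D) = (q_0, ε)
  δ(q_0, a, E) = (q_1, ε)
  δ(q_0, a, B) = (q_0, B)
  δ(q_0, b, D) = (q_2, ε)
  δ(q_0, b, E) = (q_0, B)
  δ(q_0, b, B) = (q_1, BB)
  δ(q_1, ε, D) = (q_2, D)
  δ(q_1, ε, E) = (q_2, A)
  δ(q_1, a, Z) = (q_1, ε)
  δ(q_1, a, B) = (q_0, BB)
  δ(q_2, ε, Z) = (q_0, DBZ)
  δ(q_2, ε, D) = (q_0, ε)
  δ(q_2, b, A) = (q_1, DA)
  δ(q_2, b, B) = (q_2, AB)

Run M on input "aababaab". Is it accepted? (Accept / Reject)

Reject

(q_0, aababaab, Z)
  ε-move, top Z: go to q_2, push DBZ → (q_2, aababaab, DBZ)
  ε-move, top D: go to q_0, push ε → (q_0, aababaab, BZ)
  read a, top B: go to q_0, push B → (q_0, ababaab, BZ)
  read a, top B: go to q_0, push B → (q_0, babaab, BZ)
  read b, top B: go to q_1, push BB → (q_1, abaab, BBZ)
  read a, top B: go to q_0, push BB → (q_0, baab, BBBZ)
  read b, top B: go to q_1, push BB → (q_1, aab, BBBBZ)
  read a, top B: go to q_0, push BB → (q_0, ab, BBBBBZ)
  read a, top B: go to q_0, push B → (q_0, b, BBBBBZ)
  read b, top B: go to q_1, push BB → (q_1, ε, BBBBBBZ)
All input consumed; stack is BBBBBBZ, not empty, and no further ε-move applies.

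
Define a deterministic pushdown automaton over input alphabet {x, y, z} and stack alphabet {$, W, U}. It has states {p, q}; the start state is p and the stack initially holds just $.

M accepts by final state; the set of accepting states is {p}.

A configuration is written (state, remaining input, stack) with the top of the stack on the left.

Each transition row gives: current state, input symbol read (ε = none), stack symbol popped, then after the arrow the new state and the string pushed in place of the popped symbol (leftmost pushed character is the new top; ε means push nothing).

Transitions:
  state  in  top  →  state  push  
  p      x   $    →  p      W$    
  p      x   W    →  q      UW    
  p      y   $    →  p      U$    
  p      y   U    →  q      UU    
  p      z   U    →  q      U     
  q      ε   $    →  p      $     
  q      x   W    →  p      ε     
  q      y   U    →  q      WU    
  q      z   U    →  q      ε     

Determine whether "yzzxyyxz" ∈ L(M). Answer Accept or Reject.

(p, yzzxyyxz, $) ⊢ (p, zzxyyxz, U$) ⊢ (q, zxyyxz, U$) ⊢ (q, xyyxz, $) ⊢ (p, xyyxz, $) ⊢ (p, yyxz, W$)
No transition applies at (p, yyxz, W$); input not fully consumed.

Reject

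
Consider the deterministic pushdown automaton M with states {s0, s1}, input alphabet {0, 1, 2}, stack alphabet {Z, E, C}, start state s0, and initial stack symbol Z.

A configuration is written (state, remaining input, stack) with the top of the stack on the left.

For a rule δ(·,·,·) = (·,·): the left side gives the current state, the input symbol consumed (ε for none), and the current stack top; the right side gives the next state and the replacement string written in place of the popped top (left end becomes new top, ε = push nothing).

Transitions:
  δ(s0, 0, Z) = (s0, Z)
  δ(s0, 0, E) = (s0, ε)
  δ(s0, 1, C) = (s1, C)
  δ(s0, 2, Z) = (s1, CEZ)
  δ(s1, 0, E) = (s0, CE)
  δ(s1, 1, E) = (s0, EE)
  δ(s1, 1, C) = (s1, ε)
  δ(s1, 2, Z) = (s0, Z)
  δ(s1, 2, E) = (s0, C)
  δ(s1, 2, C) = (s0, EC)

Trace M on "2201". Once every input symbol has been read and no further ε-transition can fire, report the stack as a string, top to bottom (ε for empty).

(s0, 2201, Z)
  read 2, top Z: go to s1, push CEZ → (s1, 201, CEZ)
  read 2, top C: go to s0, push EC → (s0, 01, ECEZ)
  read 0, top E: go to s0, push ε → (s0, 1, CEZ)
  read 1, top C: go to s1, push C → (s1, ε, CEZ)
All input consumed in state s1 with stack CEZ.

CEZ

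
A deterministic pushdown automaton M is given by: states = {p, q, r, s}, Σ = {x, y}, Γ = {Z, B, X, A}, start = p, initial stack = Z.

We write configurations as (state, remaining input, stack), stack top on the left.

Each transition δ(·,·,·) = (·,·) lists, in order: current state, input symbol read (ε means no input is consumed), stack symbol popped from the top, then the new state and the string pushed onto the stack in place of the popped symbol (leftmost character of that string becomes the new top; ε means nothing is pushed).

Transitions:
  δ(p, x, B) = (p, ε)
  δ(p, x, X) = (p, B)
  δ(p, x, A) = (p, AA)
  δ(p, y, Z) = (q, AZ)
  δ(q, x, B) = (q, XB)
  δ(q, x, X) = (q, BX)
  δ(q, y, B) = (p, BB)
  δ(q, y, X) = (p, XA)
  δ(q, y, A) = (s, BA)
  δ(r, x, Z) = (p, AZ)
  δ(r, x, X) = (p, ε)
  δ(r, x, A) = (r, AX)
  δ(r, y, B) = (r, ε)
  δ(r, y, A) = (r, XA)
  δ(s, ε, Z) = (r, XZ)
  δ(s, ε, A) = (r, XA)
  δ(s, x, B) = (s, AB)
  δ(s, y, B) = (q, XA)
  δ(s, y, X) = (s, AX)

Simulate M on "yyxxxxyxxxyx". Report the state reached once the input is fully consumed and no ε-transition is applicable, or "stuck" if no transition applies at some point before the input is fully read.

stuck

(p, yyxxxxyxxxyx, Z)
  read y, top Z: go to q, push AZ → (q, yxxxxyxxxyx, AZ)
  read y, top A: go to s, push BA → (s, xxxxyxxxyx, BAZ)
  read x, top B: go to s, push AB → (s, xxxyxxxyx, ABAZ)
  ε-move, top A: go to r, push XA → (r, xxxyxxxyx, XABAZ)
  read x, top X: go to p, push ε → (p, xxyxxxyx, ABAZ)
  read x, top A: go to p, push AA → (p, xyxxxyx, AABAZ)
  read x, top A: go to p, push AA → (p, yxxxyx, AAABAZ)
No transition for (p, y, top A); M blocks with input yxxxyx remaining.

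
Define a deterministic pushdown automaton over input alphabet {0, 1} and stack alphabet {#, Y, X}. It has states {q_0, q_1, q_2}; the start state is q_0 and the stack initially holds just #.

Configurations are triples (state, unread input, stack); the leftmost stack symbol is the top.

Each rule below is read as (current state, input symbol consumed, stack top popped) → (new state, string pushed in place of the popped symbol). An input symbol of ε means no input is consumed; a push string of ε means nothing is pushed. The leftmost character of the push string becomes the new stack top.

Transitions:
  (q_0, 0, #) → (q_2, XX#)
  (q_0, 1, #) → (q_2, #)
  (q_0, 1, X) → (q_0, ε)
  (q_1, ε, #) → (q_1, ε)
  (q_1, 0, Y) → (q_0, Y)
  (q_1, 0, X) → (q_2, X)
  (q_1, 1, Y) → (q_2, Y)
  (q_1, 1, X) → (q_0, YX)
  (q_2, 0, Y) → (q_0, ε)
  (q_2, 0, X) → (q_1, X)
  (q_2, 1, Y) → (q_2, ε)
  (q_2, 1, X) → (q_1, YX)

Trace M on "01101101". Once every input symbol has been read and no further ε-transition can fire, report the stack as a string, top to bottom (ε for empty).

(q_0, 01101101, #)
  read 0, top #: go to q_2, push XX# → (q_2, 1101101, XX#)
  read 1, top X: go to q_1, push YX → (q_1, 101101, YXX#)
  read 1, top Y: go to q_2, push Y → (q_2, 01101, YXX#)
  read 0, top Y: go to q_0, push ε → (q_0, 1101, XX#)
  read 1, top X: go to q_0, push ε → (q_0, 101, X#)
  read 1, top X: go to q_0, push ε → (q_0, 01, #)
  read 0, top #: go to q_2, push XX# → (q_2, 1, XX#)
  read 1, top X: go to q_1, push YX → (q_1, ε, YXX#)
All input consumed in state q_1 with stack YXX#.

YXX#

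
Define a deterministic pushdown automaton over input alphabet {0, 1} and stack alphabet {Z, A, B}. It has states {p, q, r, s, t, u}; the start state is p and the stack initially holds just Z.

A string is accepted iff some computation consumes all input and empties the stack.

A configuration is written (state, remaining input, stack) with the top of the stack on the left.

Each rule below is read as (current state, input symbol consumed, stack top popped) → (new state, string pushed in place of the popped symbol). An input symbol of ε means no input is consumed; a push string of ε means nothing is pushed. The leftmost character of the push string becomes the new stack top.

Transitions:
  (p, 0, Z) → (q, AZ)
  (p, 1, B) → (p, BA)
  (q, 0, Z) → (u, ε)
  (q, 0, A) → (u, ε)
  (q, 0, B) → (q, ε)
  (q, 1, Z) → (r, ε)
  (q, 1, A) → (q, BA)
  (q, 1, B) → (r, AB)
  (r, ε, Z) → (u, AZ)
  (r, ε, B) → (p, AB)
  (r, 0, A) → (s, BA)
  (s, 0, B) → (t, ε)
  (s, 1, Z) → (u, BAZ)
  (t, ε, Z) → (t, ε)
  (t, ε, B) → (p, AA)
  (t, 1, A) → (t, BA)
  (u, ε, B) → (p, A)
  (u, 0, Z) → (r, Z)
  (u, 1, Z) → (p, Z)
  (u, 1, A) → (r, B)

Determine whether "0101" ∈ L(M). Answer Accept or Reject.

Reject

(p, 0101, Z)
  read 0, top Z: go to q, push AZ → (q, 101, AZ)
  read 1, top A: go to q, push BA → (q, 01, BAZ)
  read 0, top B: go to q, push ε → (q, 1, AZ)
  read 1, top A: go to q, push BA → (q, ε, BAZ)
All input consumed; stack is BAZ, not empty, and no further ε-move applies.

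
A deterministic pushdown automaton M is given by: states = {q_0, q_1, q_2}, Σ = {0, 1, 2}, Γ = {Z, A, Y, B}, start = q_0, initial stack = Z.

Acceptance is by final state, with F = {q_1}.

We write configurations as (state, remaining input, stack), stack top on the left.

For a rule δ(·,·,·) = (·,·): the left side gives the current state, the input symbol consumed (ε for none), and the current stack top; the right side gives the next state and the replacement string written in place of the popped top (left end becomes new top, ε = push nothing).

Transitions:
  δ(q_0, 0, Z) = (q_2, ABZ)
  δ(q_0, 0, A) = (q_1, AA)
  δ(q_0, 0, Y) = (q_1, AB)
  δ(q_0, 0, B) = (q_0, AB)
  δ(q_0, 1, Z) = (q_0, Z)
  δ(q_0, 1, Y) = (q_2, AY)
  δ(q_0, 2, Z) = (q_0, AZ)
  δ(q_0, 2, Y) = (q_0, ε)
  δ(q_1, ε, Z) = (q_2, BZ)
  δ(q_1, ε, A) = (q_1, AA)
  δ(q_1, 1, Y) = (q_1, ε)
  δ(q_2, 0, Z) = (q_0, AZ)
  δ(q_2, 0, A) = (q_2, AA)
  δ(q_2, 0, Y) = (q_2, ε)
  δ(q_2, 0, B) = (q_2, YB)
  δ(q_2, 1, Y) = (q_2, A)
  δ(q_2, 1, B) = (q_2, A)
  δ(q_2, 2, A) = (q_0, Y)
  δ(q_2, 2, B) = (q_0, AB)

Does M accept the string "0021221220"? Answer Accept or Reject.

(q_0, 0021221220, Z) ⊢ (q_2, 021221220, ABZ) ⊢ (q_2, 21221220, AABZ) ⊢ (q_0, 1221220, YABZ) ⊢ (q_2, 221220, AYABZ) ⊢ (q_0, 21220, YYABZ) ⊢ (q_0, 1220, YABZ) ⊢ (q_2, 220, AYABZ) ⊢ (q_0, 20, YYABZ) ⊢ (q_0, 0, YABZ) ⊢ (q_1, ε, ABABZ)
All input consumed; state q_1 ∈ F.

Accept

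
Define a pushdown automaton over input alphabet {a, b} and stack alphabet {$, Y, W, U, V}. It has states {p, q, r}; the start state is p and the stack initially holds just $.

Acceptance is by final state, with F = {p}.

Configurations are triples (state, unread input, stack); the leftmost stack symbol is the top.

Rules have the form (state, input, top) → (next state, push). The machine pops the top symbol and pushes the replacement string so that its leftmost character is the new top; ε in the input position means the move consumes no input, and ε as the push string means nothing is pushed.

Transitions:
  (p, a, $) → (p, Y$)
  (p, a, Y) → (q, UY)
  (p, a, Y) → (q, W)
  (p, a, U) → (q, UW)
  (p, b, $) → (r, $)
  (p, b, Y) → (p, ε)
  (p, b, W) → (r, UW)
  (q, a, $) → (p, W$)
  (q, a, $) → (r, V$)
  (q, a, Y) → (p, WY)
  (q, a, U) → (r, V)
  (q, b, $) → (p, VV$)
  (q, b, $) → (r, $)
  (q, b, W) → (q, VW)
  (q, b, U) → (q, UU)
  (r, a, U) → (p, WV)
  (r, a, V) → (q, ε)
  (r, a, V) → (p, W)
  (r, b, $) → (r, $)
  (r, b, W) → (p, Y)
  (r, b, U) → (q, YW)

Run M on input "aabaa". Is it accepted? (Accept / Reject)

One accepting computation: (p, aabaa, $) ⊢ (p, abaa, Y$) ⊢ (q, baa, UY$) ⊢ (q, aa, UUY$) ⊢ (r, a, VUY$) ⊢ (p, ε, WUY$)
All input consumed and state p ∈ F.

Accept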